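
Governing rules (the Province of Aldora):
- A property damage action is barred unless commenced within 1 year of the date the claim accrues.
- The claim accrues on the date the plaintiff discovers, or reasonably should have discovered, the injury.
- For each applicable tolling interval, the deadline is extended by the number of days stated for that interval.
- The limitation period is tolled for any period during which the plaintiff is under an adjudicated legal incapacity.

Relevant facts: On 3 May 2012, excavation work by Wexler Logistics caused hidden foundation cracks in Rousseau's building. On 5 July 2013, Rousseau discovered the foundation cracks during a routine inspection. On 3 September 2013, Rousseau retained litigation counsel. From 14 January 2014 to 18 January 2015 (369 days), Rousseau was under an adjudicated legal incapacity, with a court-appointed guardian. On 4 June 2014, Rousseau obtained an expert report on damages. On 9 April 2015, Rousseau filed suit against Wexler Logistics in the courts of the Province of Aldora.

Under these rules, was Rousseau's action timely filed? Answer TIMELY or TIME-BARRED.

Under the discovery rule, the claim accrued on 5 July 2013, when Rousseau discovered the injury — not on the 3 May 2012 date of the underlying act.
1 year from 5 July 2013 is 5 July 2014.
The period was tolled for 369 days by the plaintiff's legal incapacity (14 January 2014 to 18 January 2015), pushing the deadline to 9 July 2015.
The other events in the timeline have no effect on the limitation period under the stated rules.
Filing on 9 April 2015 beat the 9 July 2015 deadline — the action is timely.

TIMELY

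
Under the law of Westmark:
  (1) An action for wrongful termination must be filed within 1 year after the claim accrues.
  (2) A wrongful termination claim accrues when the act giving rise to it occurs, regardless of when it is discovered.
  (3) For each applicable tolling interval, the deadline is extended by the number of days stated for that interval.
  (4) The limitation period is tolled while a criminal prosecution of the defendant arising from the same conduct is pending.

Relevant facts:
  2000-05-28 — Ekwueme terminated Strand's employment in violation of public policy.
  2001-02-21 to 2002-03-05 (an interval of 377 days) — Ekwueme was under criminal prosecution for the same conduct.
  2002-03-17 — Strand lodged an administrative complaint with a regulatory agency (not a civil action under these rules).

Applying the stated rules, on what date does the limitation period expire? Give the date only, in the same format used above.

The claim accrued on 2000-05-28, when the wrongful act occurred.
The untolled deadline — 1 year after 2000-05-28 — is 2001-05-28.
The period was tolled for 377 days by the pending criminal prosecution (2001-02-21 to 2002-03-05), pushing the deadline to 2002-06-09.
The other events in the timeline have no effect on the limitation period under the stated rules.

2002-06-09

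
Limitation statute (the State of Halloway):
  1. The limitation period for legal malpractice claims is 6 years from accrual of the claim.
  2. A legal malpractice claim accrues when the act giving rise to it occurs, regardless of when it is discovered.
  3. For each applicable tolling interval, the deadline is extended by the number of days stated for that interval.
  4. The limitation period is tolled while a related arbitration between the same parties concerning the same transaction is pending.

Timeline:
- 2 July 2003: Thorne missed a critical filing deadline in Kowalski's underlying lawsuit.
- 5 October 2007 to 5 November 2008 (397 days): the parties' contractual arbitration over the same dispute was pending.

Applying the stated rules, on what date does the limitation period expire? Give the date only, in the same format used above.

3 August 2010

The limitation period began to run on 2 July 2003.
Adding the 6 years base period to 2 July 2003 gives a deadline of 2 July 2009, before any tolling.
The period was tolled for 397 days by the pending related arbitration (5 October 2007 to 5 November 2008), pushing the deadline to 3 August 2010.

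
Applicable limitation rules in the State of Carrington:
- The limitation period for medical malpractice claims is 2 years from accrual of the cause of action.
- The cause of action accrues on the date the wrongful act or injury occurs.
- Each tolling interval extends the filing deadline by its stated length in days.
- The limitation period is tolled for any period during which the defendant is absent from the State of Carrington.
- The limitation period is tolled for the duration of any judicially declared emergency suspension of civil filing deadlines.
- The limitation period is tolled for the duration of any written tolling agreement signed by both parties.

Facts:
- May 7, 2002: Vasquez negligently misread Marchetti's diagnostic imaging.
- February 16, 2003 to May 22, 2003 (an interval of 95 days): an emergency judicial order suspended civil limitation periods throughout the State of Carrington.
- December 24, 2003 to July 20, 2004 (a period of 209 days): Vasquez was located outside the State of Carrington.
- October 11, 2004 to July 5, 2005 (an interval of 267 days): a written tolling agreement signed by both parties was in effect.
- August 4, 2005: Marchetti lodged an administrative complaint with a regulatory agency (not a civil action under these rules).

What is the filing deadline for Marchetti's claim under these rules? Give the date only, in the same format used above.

The claim accrued on May 7, 2002, when the wrongful act occurred.
2 years from May 7, 2002 is May 7, 2004.
Because the emergency suspension of filing deadlines ran from February 16, 2003 to May 22, 2003, the deadline is extended by 95 days to August 10, 2004.
The defendant's absence from the jurisdiction from December 24, 2003 to July 20, 2004 tolled the period for 209 days, extending the deadline to March 7, 2005.
The written tolling agreement from October 11, 2004 to July 5, 2005 tolled the period for 267 days, extending the deadline to November 29, 2005.
None of the other events listed affects the running of the period under the stated rules.

November 29, 2005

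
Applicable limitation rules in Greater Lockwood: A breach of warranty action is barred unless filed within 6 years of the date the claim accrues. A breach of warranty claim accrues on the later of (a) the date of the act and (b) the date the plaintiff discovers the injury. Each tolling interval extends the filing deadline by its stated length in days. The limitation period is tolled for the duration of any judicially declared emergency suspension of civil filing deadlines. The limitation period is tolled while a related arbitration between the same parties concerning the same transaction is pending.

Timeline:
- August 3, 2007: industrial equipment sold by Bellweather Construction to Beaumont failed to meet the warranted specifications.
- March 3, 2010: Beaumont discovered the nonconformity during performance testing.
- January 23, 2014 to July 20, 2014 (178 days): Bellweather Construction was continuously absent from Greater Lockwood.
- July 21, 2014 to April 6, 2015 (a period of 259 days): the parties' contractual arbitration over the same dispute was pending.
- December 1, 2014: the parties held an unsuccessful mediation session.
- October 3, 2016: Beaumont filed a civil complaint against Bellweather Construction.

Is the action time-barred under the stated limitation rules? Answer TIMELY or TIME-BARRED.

TIMELY

Because discovery on March 3, 2010 post-dates the August 3, 2007 act, accrual under the later-of rule falls on March 3, 2010.
6 years from March 3, 2010 is March 3, 2016.
The period was tolled for 259 days by the pending related arbitration (July 21, 2014 to April 6, 2015), pushing the deadline to November 17, 2016.
Although the defendant's absence ran from January 23, 2014 to July 20, 2014, the stated rules do not make that a tolling event, so it is disregarded.
The other events in the timeline have no effect on the limitation period under the stated rules.
Beaumont filed on October 3, 2016, before the November 17, 2016 deadline, so the action is timely.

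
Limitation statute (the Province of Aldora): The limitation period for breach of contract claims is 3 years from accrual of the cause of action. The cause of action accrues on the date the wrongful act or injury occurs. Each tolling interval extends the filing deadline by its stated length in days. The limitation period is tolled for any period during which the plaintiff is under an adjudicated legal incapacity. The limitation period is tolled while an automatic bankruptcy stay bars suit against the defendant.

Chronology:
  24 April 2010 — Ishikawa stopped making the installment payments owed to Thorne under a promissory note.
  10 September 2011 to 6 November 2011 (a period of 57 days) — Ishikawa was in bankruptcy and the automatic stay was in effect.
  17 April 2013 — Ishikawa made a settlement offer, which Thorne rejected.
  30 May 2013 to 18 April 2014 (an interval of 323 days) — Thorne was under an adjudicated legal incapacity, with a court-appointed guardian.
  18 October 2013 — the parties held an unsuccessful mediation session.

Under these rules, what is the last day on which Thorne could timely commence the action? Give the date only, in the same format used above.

The cause of action accrued on 24 April 2010, the date of the act.
Adding the 3 years base period to 24 April 2010 gives a deadline of 24 April 2013, before any tolling.
Because the automatic bankruptcy stay ran from 10 September 2011 to 6 November 2011, the deadline is extended by 57 days to 20 June 2013.
The period was tolled for 323 days by the plaintiff's legal incapacity (30 May 2013 to 18 April 2014), pushing the deadline to 9 May 2014.
None of the other events listed affects the running of the period under the stated rules.

9 May 2014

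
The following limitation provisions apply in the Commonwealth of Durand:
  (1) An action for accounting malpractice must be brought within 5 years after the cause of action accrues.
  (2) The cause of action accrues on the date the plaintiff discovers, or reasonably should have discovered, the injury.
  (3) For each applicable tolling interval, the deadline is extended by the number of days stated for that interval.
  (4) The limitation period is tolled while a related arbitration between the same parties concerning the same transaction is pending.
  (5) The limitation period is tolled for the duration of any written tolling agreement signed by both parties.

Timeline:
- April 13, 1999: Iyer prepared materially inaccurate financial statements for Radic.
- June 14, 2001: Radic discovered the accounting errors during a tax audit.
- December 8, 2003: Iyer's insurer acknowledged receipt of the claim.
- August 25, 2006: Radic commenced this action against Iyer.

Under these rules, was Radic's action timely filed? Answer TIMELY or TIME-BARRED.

TIME-BARRED

Accrual is tied to discovery, so the period began on June 14, 2001 rather than on April 13, 1999 when the act occurred.
Adding the 5 years base period to June 14, 2001 gives a deadline of June 14, 2006, before any tolling.
Nothing else in the chronology tolls or restarts the period.
The August 25, 2006 filing falls after the June 14, 2006 deadline; the claim is time-barred.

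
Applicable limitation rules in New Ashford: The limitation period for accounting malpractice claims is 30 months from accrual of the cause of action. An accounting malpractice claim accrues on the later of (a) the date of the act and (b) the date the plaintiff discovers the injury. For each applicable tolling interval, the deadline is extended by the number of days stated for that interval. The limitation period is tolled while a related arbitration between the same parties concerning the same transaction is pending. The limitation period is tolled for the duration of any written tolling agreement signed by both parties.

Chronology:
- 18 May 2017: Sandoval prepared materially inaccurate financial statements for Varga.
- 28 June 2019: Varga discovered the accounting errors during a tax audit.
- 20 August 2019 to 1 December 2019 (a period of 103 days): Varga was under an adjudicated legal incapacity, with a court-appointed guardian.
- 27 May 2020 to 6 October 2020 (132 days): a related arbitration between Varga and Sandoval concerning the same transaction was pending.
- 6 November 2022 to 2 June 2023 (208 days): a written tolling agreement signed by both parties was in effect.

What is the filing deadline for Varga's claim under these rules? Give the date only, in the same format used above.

9 May 2022

The claim accrued on 28 June 2019 — the later of the 18 May 2017 act and the 28 June 2019 discovery.
30 months from 28 June 2019 is 28 December 2021.
Because the pending related arbitration ran from 27 May 2020 to 6 October 2020, the deadline is extended by 132 days to 9 May 2022.
By the time the written tolling agreement began on 6 November 2022, the limitation period had already expired on 9 May 2022; that interval cannot revive it.
Although the plaintiff's incapacity ran from 20 August 2019 to 1 December 2019, the stated rules do not make that a tolling event, so it is disregarded.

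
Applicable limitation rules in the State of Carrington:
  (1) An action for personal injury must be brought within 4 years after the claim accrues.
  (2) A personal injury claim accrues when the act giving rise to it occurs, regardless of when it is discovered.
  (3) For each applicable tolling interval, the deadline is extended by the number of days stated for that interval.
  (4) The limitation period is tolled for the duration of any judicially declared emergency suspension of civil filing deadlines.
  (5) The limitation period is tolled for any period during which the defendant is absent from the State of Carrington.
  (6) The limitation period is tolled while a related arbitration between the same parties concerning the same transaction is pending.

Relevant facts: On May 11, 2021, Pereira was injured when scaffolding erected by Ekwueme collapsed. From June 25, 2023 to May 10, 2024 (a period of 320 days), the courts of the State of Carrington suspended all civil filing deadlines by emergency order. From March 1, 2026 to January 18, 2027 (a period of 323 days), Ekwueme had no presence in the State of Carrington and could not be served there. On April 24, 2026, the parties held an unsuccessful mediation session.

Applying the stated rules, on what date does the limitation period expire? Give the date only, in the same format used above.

February 13, 2027

The limitation period began to run on May 11, 2021.
4 years from May 11, 2021 is May 11, 2025.
Because the emergency suspension of filing deadlines ran from June 25, 2023 to May 10, 2024, the deadline is extended by 320 days to March 27, 2026.
Because the defendant's absence from the jurisdiction ran from March 1, 2026 to January 18, 2027, the deadline is extended by 323 days to February 13, 2027.
The other events in the timeline have no effect on the limitation period under the stated rules.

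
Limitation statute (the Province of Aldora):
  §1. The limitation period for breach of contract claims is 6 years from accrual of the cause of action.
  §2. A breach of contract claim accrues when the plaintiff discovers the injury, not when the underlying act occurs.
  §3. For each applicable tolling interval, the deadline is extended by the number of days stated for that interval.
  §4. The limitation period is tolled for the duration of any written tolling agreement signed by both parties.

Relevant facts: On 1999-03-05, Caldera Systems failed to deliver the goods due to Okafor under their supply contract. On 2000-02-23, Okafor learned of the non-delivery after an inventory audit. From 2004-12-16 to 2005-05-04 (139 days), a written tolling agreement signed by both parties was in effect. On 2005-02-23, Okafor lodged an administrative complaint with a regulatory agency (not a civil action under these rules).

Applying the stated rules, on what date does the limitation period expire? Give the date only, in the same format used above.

The claim did not accrue until Okafor discovered the injury on 2000-02-23; the 1999-03-05 act date does not start the clock under the stated rule.
The untolled deadline — 6 years after 2000-02-23 — is 2006-02-23.
The written tolling agreement from 2004-12-16 to 2005-05-04 tolled the period for 139 days, extending the deadline to 2006-07-12.
None of the other events listed affects the running of the period under the stated rules.

2006-07-12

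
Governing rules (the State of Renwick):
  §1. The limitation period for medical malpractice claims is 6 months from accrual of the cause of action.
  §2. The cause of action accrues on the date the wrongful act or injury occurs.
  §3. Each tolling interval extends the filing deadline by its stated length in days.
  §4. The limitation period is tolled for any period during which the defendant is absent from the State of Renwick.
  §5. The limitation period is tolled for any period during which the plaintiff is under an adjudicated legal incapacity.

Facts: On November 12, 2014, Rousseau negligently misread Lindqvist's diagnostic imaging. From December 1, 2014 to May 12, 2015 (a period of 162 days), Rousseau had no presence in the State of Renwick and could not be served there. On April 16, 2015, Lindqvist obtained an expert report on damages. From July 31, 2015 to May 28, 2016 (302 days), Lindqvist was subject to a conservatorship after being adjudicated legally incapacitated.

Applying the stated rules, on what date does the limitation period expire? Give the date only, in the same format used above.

The cause of action accrued on November 12, 2014, the date of the act.
6 months from November 12, 2014 is May 12, 2015.
Because the defendant's absence from the jurisdiction ran from December 1, 2014 to May 12, 2015, the deadline is extended by 162 days to October 21, 2015.
The period was tolled for 302 days by the plaintiff's legal incapacity (July 31, 2015 to May 28, 2016), pushing the deadline to August 18, 2016.
None of the other events listed affects the running of the period under the stated rules.

August 18, 2016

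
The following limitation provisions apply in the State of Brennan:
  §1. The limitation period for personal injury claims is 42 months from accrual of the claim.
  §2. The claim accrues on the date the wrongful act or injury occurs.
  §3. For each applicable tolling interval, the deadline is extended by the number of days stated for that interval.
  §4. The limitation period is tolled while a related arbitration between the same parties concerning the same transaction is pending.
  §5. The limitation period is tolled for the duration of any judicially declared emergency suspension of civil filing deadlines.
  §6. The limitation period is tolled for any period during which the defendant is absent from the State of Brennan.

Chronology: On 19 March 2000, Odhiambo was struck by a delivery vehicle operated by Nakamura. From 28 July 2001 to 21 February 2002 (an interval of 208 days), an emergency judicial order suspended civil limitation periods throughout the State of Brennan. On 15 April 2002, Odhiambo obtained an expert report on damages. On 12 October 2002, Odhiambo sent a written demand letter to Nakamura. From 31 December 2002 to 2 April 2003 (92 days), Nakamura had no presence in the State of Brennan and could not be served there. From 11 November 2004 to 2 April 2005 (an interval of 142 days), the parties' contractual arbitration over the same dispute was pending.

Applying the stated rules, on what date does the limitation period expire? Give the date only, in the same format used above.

The limitation period began to run on 19 March 2000.
42 months from 19 March 2000 is 19 September 2003.
Because the emergency suspension of filing deadlines ran from 28 July 2001 to 21 February 2002, the deadline is extended by 208 days to 14 April 2004.
Because the defendant's absence from the jurisdiction ran from 31 December 2002 to 2 April 2003, the deadline is extended by 92 days to 15 July 2004.
The pending related arbitration starting 11 November 2004 came too late — the period had run on 15 July 2004 — and so does not extend the deadline.
Nothing else in the chronology tolls or restarts the period.

15 July 2004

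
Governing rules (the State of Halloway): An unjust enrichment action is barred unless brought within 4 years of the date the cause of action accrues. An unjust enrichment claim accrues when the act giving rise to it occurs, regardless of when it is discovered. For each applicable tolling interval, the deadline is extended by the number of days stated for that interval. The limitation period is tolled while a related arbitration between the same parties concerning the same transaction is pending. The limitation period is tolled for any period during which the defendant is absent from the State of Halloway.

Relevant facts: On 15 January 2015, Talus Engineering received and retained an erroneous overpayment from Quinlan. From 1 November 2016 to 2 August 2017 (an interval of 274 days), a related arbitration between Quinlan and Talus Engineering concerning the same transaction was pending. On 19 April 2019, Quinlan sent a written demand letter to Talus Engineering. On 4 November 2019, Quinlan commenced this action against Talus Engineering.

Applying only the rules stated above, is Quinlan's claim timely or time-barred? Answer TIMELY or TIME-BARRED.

TIME-BARRED

The claim accrued on 15 January 2015, when the wrongful act occurred.
4 years from 15 January 2015 is 15 January 2019.
The period was tolled for 274 days by the pending related arbitration (1 November 2016 to 2 August 2017), pushing the deadline to 16 October 2019.
None of the other events listed affects the running of the period under the stated rules.
Quinlan filed on 4 November 2019, after the 16 October 2019 deadline, so the action is time-barred.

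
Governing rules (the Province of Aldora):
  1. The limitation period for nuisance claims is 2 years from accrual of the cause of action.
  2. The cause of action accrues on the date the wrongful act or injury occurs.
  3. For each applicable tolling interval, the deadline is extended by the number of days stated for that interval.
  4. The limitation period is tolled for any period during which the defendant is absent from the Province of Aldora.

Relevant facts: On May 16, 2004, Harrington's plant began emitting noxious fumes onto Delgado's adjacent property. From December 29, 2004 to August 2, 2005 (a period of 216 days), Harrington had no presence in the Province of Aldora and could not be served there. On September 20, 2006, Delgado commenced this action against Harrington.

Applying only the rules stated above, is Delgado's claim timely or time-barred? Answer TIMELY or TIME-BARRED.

The limitation period began to run on May 16, 2004.
Adding the 2 years base period to May 16, 2004 gives a deadline of May 16, 2006, before any tolling.
The period was tolled for 216 days by the defendant's absence from the jurisdiction (December 29, 2004 to August 2, 2005), pushing the deadline to December 18, 2006.
Filing on September 20, 2006 beat the December 18, 2006 deadline — the action is timely.

TIMELY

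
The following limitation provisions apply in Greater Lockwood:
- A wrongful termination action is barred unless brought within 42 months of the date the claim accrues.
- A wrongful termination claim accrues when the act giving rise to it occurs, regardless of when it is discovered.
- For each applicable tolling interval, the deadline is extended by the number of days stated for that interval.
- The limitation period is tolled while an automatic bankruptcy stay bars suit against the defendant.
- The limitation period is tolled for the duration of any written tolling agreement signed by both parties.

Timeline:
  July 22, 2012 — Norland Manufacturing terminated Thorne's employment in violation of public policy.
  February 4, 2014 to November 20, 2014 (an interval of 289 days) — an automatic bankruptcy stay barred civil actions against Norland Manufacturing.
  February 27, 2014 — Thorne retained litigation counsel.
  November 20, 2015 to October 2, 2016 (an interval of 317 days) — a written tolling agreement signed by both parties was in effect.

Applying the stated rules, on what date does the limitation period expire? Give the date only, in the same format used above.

The claim accrued on July 22, 2012, the date of the act.
42 months from July 22, 2012 is January 22, 2016.
Because the automatic bankruptcy stay ran from February 4, 2014 to November 20, 2014, the deadline is extended by 289 days to November 6, 2016.
The period was tolled for 317 days by the written tolling agreement (November 20, 2015 to October 2, 2016), pushing the deadline to September 19, 2017.
The other events in the timeline have no effect on the limitation period under the stated rules.

September 19, 2017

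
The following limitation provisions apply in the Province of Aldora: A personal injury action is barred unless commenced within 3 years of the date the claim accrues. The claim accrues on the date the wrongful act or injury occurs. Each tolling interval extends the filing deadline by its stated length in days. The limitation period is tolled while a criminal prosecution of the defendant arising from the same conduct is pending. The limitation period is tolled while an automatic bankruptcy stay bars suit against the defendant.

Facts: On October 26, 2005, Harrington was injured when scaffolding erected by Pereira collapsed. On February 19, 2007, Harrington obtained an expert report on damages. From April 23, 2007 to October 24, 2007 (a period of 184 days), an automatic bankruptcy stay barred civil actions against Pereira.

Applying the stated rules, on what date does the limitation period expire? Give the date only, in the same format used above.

April 28, 2009

The claim accrued on October 26, 2005, when the wrongful act occurred.
3 years from October 26, 2005 is October 26, 2008.
Because the automatic bankruptcy stay ran from April 23, 2007 to October 24, 2007, the deadline is extended by 184 days to April 28, 2009.
None of the other events listed affects the running of the period under the stated rules.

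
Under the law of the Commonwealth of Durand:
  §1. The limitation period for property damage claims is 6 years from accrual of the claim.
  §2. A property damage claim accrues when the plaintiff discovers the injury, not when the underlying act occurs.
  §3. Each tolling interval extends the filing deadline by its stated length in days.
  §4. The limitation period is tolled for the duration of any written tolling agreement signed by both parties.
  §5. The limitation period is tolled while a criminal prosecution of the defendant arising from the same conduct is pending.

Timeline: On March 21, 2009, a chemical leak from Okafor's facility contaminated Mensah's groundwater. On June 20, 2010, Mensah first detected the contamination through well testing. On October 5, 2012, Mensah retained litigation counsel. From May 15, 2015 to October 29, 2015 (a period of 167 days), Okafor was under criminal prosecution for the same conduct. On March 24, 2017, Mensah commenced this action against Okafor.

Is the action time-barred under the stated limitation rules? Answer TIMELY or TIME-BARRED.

TIME-BARRED

Accrual is tied to discovery, so the period began on June 20, 2010 rather than on March 21, 2009 when the act occurred.
Adding the 6 years base period to June 20, 2010 gives a deadline of June 20, 2016, before any tolling.
The period was tolled for 167 days by the pending criminal prosecution (May 15, 2015 to October 29, 2015), pushing the deadline to December 4, 2016.
None of the other events listed affects the running of the period under the stated rules.
Mensah filed on March 24, 2017, after the December 4, 2016 deadline, so the action is time-barred.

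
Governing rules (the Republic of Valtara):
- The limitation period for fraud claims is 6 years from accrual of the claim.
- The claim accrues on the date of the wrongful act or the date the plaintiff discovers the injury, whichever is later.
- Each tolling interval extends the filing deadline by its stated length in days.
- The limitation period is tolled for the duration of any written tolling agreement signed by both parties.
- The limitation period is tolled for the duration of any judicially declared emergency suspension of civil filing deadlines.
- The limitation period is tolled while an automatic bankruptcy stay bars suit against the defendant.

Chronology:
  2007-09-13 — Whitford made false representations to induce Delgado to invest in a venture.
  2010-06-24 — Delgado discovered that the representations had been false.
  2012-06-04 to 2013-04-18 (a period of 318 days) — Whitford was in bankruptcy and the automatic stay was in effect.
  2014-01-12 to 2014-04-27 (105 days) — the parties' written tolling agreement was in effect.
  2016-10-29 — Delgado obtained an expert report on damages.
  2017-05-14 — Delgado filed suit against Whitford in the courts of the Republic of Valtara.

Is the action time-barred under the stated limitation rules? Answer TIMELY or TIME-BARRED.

TIMELY

Because discovery on 2010-06-24 post-dates the 2007-09-13 act, accrual under the later-of rule falls on 2010-06-24.
Adding the 6 years base period to 2010-06-24 gives a deadline of 2016-06-24, before any tolling.
The period was tolled for 318 days by the automatic bankruptcy stay (2012-06-04 to 2013-04-18), pushing the deadline to 2017-05-08.
The written tolling agreement from 2014-01-12 to 2014-04-27 tolled the period for 105 days, extending the deadline to 2017-08-21.
None of the other events listed affects the running of the period under the stated rules.
Delgado filed on 2017-05-14, before the 2017-08-21 deadline, so the action is timely.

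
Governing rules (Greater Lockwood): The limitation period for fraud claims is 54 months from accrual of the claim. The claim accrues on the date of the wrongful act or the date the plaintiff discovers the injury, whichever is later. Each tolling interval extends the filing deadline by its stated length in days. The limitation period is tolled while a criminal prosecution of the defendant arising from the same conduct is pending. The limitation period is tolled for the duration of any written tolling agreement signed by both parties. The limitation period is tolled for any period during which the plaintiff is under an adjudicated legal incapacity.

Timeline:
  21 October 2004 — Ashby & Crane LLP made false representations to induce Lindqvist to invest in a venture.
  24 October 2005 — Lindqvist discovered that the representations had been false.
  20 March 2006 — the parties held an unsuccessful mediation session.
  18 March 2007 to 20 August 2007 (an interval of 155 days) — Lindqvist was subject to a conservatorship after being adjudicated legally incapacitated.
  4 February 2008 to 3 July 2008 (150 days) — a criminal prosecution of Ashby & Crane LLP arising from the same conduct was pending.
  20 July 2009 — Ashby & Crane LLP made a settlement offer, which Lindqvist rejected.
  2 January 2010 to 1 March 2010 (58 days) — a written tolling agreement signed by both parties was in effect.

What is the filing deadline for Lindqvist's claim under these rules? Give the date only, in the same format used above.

22 April 2011

The claim accrued on 24 October 2005 — the later of the 21 October 2004 act and the 24 October 2005 discovery.
54 months from 24 October 2005 is 24 April 2010.
The plaintiff's legal incapacity from 18 March 2007 to 20 August 2007 tolled the period for 155 days, extending the deadline to 26 September 2010.
The period was tolled for 150 days by the pending criminal prosecution (4 February 2008 to 3 July 2008), pushing the deadline to 23 February 2011.
The period was tolled for 58 days by the written tolling agreement (2 January 2010 to 1 March 2010), pushing the deadline to 22 April 2011.
None of the other events listed affects the running of the period under the stated rules.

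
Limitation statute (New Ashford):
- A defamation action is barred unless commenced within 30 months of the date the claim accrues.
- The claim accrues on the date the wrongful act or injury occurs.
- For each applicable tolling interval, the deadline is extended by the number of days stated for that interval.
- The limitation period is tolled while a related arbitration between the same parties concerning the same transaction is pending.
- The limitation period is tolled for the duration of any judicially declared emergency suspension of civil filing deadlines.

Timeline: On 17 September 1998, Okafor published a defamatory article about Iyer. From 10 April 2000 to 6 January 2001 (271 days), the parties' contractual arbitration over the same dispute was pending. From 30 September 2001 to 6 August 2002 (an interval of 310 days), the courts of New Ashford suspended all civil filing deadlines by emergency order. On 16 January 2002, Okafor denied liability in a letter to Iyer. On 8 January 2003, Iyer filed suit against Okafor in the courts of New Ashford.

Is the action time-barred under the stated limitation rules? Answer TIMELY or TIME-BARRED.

The claim accrued on 17 September 1998, the date of the act.
30 months from 17 September 1998 is 17 March 2001.
The pending related arbitration from 10 April 2000 to 6 January 2001 tolled the period for 271 days, extending the deadline to 13 December 2001.
The period was tolled for 310 days by the emergency suspension of filing deadlines (30 September 2001 to 6 August 2002), pushing the deadline to 19 October 2002.
None of the other events listed affects the running of the period under the stated rules.
The 8 January 2003 filing falls after the 19 October 2002 deadline; the claim is time-barred.

TIME-BARRED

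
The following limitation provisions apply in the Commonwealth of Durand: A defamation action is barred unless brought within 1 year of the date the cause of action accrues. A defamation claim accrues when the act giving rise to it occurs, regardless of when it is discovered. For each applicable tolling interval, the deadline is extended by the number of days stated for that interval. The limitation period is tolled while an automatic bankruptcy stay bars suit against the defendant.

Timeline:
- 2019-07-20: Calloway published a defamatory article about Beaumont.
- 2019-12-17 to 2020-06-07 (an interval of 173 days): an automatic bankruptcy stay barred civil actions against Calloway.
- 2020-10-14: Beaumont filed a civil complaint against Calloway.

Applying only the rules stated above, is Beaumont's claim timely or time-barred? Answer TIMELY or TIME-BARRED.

TIMELY

The cause of action accrued on 2019-07-20, the date of the act.
1 year from 2019-07-20 is 2020-07-20.
The period was tolled for 173 days by the automatic bankruptcy stay (2019-12-17 to 2020-06-07), pushing the deadline to 2021-01-09.
Beaumont filed on 2020-10-14, before the 2021-01-09 deadline, so the action is timely.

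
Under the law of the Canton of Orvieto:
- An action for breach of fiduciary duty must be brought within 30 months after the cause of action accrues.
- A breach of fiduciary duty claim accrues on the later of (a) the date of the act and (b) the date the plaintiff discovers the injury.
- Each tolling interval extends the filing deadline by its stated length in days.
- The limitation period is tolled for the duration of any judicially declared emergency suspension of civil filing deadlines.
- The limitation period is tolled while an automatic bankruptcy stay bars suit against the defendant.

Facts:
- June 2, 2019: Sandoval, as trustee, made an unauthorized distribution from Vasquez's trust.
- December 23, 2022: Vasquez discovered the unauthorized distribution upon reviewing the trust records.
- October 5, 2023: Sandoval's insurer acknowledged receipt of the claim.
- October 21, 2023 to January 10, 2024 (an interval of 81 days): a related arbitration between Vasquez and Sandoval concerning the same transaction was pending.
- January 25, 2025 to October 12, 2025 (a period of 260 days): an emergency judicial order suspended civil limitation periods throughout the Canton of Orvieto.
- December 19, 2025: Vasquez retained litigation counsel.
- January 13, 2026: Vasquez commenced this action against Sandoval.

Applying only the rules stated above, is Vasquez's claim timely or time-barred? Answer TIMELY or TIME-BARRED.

Because discovery on December 23, 2022 post-dates the June 2, 2019 act, accrual under the later-of rule falls on December 23, 2022.
The untolled deadline — 30 months after December 23, 2022 — is June 23, 2025.
Because the emergency suspension of filing deadlines ran from January 25, 2025 to October 12, 2025, the deadline is extended by 260 days to March 10, 2026.
Although a pending arbitration ran from October 21, 2023 to January 10, 2024, the stated rules do not make that a tolling event, so it is disregarded.
Nothing else in the chronology tolls or restarts the period.
The January 13, 2026 filing precedes the March 10, 2026 deadline; the claim is timely.

TIMELY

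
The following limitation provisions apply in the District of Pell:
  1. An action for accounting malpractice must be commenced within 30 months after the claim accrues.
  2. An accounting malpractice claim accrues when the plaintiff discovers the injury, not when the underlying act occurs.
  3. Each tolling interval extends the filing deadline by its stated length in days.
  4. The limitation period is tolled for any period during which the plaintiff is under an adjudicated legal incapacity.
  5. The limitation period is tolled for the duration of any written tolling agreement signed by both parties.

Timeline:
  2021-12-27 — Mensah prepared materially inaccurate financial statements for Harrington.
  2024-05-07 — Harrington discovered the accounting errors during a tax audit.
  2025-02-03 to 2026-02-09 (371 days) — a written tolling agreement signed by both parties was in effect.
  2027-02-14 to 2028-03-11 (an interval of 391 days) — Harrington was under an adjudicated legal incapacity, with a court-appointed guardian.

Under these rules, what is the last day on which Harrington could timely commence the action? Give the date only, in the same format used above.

2028-12-08

Accrual is tied to discovery, so the period began on 2024-05-07 rather than on 2021-12-27 when the act occurred.
30 months from 2024-05-07 is 2026-11-07.
The written tolling agreement from 2025-02-03 to 2026-02-09 tolled the period for 371 days, extending the deadline to 2027-11-13.
The plaintiff's legal incapacity from 2027-02-14 to 2028-03-11 tolled the period for 391 days, extending the deadline to 2028-12-08.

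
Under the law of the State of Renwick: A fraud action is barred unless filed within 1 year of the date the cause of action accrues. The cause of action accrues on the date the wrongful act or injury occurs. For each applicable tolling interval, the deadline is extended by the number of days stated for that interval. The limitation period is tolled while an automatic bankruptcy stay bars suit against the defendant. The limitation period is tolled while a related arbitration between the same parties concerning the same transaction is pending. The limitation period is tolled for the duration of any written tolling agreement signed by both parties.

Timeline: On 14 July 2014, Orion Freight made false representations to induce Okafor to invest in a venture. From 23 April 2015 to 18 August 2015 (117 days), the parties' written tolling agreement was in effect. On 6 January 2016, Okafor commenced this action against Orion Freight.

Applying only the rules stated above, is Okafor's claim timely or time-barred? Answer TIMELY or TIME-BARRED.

The claim accrued on 14 July 2014, when the wrongful act occurred.
The untolled deadline — 1 year after 14 July 2014 — is 14 July 2015.
Because the written tolling agreement ran from 23 April 2015 to 18 August 2015, the deadline is extended by 117 days to 8 November 2015.
Filing on 6 January 2016 missed the 8 November 2015 deadline — the action is time-barred.

TIME-BARRED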